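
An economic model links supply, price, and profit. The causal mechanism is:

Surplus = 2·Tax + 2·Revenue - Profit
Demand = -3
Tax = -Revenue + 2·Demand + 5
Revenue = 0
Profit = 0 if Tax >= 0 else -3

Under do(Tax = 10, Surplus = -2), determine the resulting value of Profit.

The joint intervention fixes Tax = 10, Surplus = -2, removing each variable's own equation.
Profit = 0 if Tax >= 0 else -3  [with Tax=10]  = 0

0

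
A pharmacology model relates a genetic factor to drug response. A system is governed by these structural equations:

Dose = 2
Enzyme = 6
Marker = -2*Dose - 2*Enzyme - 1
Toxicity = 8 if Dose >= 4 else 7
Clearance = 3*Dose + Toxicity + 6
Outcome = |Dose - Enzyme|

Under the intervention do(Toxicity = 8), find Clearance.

20

Intervening sets Toxicity = 8 and removes its equation (Toxicity = 8 if Dose >= 4 else 7).
Clearance = 3*Dose + Toxicity + 6  [with Dose=2, Toxicity=8]  = 20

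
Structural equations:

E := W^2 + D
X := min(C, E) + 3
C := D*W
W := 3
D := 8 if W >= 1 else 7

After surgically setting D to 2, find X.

do(D=2) replaces the equation D := 8 if W >= 1 else 7 with the constant D = 2.
E = W^2 + D  [with W=3, D=2]  = 11
C = D*W  [with D=2, W=3]  = 6
X = min(C, E) + 3  [with C=6, E=11]  = 9

9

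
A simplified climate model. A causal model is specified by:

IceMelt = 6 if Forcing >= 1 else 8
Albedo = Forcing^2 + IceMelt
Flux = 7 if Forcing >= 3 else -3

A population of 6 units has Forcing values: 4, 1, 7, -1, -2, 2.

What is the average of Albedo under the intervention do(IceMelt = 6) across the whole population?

18.5

do(IceMelt=6) breaks IceMelt's dependence on Forcing. With IceMelt=6 fixed, Albedo across the units is 22, 7, 55, 7, 10, 10, mean 18.5.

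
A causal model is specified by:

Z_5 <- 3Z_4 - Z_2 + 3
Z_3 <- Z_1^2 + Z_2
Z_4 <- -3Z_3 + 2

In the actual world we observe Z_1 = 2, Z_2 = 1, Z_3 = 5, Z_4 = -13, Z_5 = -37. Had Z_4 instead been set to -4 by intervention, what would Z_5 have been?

Intervening sets Z_4 = -4 and removes its equation (Z_4 <- -3Z_3 + 2).
Z_5 = 3Z_4 - Z_2 + 3  [with Z_4=-4, Z_2=1]  = -10

-10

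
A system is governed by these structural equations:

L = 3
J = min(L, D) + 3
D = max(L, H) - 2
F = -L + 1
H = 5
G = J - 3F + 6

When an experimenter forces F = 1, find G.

9

The intervention breaks the incoming arrows to F: F = -L + 1 no longer applies, and F = 1.
D = max(L, H) - 2  [with L=3, H=5]  = 3
J = min(L, D) + 3  [with L=3, D=3]  = 6
G = J - 3F + 6  [with J=6, F=1]  = 9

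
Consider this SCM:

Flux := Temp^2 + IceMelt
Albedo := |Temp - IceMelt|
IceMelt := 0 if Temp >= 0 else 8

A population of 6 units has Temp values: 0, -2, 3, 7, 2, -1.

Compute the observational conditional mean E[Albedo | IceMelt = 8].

9.5

Observing IceMelt=8 restricts to units where IceMelt's equation naturally yields 8: Temp ∈ {-2, -1}. In that subpopulation Albedo = 10, 9, mean 9.5.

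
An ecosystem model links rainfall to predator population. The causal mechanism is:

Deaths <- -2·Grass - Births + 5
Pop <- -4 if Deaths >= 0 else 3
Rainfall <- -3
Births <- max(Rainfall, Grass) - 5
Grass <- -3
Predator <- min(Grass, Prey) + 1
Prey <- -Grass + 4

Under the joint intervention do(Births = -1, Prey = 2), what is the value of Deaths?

The joint intervention fixes Births = -1, Prey = 2, removing each variable's own equation.
Deaths = -2·Grass - Births + 5  [with Grass=-3, Births=-1]  = 12

12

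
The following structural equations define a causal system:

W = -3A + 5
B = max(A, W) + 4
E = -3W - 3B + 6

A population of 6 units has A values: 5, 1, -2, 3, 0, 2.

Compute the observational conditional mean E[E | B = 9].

-13.5

E[E|B=9] averages over only the 2 units with B=9 (A = 5, 0): E = 9, -36, mean -13.5.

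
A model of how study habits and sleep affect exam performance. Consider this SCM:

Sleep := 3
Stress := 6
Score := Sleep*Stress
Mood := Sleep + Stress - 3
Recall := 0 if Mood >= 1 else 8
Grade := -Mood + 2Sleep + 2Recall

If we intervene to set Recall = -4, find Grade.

The intervention breaks the incoming arrows to Recall: Recall := 0 if Mood >= 1 else 8 no longer applies, and Recall = -4.
Mood = Sleep + Stress - 3  [with Sleep=3, Stress=6]  = 6
Grade = -Mood + 2Sleep + 2Recall  [with Mood=6, Sleep=3, Recall=-4]  = -8

-8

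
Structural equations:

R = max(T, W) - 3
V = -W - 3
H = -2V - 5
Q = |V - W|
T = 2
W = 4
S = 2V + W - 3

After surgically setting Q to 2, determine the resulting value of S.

Intervening sets Q = 2 and removes its equation (Q = |V - W|).
No directed path runs from Q to S, so S keeps its natural value.
V = -W - 3  [with W=4]  = -7
S = 2V + W - 3  [with V=-7, W=4]  = -13

-13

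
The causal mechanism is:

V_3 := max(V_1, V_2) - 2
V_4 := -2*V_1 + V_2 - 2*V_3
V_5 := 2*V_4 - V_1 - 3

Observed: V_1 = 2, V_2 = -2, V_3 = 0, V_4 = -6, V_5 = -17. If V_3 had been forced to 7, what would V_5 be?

-45

do(V_3=7) replaces the equation V_3 := max(V_1, V_2) - 2 with the constant V_3 = 7.
V_4 = -2*V_1 + V_2 - 2*V_3  [with V_1=2, V_2=-2, V_3=7]  = -20
V_5 = 2*V_4 - V_1 - 3  [with V_4=-20, V_1=2]  = -45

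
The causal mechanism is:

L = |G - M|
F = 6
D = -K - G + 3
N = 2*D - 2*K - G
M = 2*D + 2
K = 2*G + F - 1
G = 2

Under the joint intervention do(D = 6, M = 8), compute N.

-8

Setting D = 6, M = 8 by intervention discards those variables' equations.
K = 2*G + F - 1  [with G=2, F=6]  = 9
N = 2*D - 2*K - G  [with D=6, K=9, G=2]  = -8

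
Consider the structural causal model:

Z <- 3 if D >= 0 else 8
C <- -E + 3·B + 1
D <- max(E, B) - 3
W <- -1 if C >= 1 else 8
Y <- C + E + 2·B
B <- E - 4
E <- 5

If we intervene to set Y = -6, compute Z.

The intervention breaks the incoming arrows to Y: Y <- C + E + 2·B no longer applies, and Y = -6.
No directed path runs from Y to Z, so Z keeps its natural value.
B = E - 4  [with E=5]  = 1
D = max(E, B) - 3  [with E=5, B=1]  = 2
Z = 3 if D >= 0 else 8  [with D=2]  = 3

3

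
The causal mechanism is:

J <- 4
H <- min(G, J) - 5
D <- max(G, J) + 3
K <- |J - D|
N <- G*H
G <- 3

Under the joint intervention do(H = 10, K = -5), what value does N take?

30

Setting H = 10, K = -5 by intervention discards those variables' equations.
N = G*H  [with G=3, H=10]  = 30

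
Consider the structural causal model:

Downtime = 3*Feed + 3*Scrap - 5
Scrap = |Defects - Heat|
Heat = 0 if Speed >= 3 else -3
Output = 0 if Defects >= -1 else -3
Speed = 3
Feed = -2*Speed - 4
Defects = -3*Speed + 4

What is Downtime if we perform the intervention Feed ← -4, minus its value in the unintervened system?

18

Under do(Feed=-4), the mechanism Feed = -2*Speed - 4 is discarded; Feed is fixed at -4.
Heat = 0 if Speed >= 3 else -3  [with Speed=3]  = 0
Defects = -3*Speed + 4  [with Speed=3]  = -5
Scrap = |Defects - Heat|  [with Defects=-5, Heat=0]  = 5
Downtime = 3*Feed + 3*Scrap - 5  [with Feed=-4, Scrap=5]  = -2
Without intervention: Feed = -2*Speed - 4  [with Speed=3]  = -10; Heat = 0 if Speed >= 3 else -3  [with Speed=3]  = 0; Defects = -3*Speed + 4  [with Speed=3]  = -5; Scrap = |Defects - Heat|  [with Defects=-5, Heat=0]  = 5; Downtime = 3*Feed + 3*Scrap - 5  [with Feed=-10, Scrap=5]  = -20.
Change = -2 − (-20) = 18.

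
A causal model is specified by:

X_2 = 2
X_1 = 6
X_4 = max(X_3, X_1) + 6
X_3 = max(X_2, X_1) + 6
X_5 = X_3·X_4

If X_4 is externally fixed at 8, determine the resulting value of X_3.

12

Under do(X_4=8), the mechanism X_4 = max(X_3, X_1) + 6 is discarded; X_4 is fixed at 8.
Since X_3 is not a descendant of the intervened variable, it is unaffected.
X_3 = max(X_2, X_1) + 6  [with X_2=2, X_1=6]  = 12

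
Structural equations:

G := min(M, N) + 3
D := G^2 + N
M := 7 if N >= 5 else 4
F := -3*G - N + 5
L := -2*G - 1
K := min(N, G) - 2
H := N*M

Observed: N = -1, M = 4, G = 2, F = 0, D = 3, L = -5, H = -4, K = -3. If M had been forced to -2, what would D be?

0

do(M=-2) replaces the equation M := 7 if N >= 5 else 4 with the constant M = -2.
G = min(M, N) + 3  [with M=-2, N=-1]  = 1
D = G^2 + N  [with G=1, N=-1]  = 0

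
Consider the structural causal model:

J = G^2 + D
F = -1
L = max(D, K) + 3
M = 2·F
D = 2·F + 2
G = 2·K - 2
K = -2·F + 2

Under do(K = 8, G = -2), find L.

11

Under do(K = 8, G = -2), each intervened variable's structural equation is replaced by its fixed value.
D = 2·F + 2  [with F=-1]  = 0
L = max(D, K) + 3  [with D=0, K=8]  = 11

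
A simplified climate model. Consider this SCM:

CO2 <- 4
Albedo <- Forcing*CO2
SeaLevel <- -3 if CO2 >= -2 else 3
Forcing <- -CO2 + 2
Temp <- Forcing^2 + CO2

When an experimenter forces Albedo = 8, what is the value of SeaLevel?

-3

Intervening sets Albedo = 8 and removes its equation (Albedo <- Forcing*CO2).
No directed path runs from Albedo to SeaLevel, so SeaLevel keeps its natural value.
SeaLevel = -3 if CO2 >= -2 else 3  [with CO2=4]  = -3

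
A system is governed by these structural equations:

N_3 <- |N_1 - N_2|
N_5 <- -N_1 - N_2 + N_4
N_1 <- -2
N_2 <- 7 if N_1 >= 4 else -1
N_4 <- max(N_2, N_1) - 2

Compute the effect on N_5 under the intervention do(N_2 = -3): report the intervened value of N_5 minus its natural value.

do(N_2=-3) replaces the equation N_2 <- 7 if N_1 >= 4 else -1 with the constant N_2 = -3.
N_4 = max(N_2, N_1) - 2  [with N_2=-3, N_1=-2]  = -4
N_5 = -N_1 - N_2 + N_4  [with N_1=-2, N_2=-3, N_4=-4]  = 1
Without intervention: N_2 = 7 if N_1 >= 4 else -1  [with N_1=-2]  = -1; N_4 = max(N_2, N_1) - 2  [with N_2=-1, N_1=-2]  = -3; N_5 = -N_1 - N_2 + N_4  [with N_1=-2, N_2=-1, N_4=-3]  = 0.
Change = 1 − 0 = 1.

1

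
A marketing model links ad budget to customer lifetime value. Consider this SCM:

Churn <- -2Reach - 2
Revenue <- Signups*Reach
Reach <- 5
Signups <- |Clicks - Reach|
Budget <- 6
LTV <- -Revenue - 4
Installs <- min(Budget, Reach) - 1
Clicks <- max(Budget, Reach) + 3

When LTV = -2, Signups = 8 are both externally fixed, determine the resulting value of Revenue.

Under do(LTV = -2, Signups = 8), each intervened variable's structural equation is replaced by its fixed value.
Revenue = Signups*Reach  [with Signups=8, Reach=5]  = 40

40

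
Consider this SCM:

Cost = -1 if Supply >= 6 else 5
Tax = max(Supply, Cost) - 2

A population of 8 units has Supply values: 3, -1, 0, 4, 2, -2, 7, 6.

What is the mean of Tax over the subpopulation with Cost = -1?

E[Tax|Cost=-1] averages over only the 2 units with Cost=-1 (Supply = 7, 6): Tax = 5, 4, mean 4.5.

4.5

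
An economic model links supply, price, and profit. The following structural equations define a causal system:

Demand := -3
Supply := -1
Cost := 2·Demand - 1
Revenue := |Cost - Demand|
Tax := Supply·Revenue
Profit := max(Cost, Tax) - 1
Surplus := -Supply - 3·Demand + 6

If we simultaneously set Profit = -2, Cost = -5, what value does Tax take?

Under do(Profit = -2, Cost = -5), each intervened variable's structural equation is replaced by its fixed value.
Revenue = |Cost - Demand|  [with Cost=-5, Demand=-3]  = 2
Tax = Supply·Revenue  [with Supply=-1, Revenue=2]  = -2

-2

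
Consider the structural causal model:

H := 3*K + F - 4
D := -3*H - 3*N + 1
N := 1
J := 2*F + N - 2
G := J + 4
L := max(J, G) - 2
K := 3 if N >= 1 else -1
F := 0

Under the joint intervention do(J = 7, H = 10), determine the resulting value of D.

-32

The joint intervention fixes J = 7, H = 10, removing each variable's own equation.
D = -3*H - 3*N + 1  [with H=10, N=1]  = -32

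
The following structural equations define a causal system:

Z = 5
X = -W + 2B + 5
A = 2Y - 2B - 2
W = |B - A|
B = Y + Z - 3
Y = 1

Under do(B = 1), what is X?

The intervention breaks the incoming arrows to B: B = Y + Z - 3 no longer applies, and B = 1.
A = 2Y - 2B - 2  [with Y=1, B=1]  = -2
W = |B - A|  [with B=1, A=-2]  = 3
X = -W + 2B + 5  [with W=3, B=1]  = 4

4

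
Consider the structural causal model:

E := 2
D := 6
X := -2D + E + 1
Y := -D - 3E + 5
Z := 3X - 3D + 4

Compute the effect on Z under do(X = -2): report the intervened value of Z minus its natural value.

21

do(X=-2) replaces the equation X := -2D + E + 1 with the constant X = -2.
Z = 3X - 3D + 4  [with X=-2, D=6]  = -20
Without intervention: X = -2D + E + 1  [with D=6, E=2]  = -9; Z = 3X - 3D + 4  [with X=-9, D=6]  = -41.
Change = -20 − (-41) = 21.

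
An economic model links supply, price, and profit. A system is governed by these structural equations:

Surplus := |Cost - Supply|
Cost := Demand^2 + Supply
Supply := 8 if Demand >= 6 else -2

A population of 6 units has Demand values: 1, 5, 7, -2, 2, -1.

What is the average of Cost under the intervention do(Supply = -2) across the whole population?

12

Every unit gets Supply=-2 under the intervention. Cost values become -1, 23, 47, 2, 2, -1; E[Cost|do(Supply=-2)] = 12.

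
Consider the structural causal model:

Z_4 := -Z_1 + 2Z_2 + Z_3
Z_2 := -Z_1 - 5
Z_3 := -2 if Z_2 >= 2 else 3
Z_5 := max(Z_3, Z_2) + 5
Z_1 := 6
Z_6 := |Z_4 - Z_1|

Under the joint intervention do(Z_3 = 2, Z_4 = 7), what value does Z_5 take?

Setting Z_3 = 2, Z_4 = 7 by intervention discards those variables' equations.
Z_2 = -Z_1 - 5  [with Z_1=6]  = -11
Z_5 = max(Z_3, Z_2) + 5  [with Z_3=2, Z_2=-11]  = 7

7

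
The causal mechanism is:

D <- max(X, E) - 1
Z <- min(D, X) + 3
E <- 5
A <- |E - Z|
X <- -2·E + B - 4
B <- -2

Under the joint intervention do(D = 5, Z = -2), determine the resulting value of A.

7

The joint intervention fixes D = 5, Z = -2, removing each variable's own equation.
A = |E - Z|  [with E=5, Z=-2]  = 7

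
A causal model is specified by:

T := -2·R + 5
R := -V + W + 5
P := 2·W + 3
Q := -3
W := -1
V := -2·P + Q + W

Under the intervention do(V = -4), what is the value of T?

Under do(V=-4), the mechanism V := -2·P + Q + W is discarded; V is fixed at -4.
R = -V + W + 5  [with V=-4, W=-1]  = 8
T = -2·R + 5  [with R=8]  = -11

-11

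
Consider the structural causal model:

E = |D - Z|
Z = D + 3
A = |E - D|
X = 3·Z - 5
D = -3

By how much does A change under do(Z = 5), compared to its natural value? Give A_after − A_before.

5

do(Z=5) replaces the equation Z = D + 3 with the constant Z = 5.
E = |D - Z|  [with D=-3, Z=5]  = 8
A = |E - D|  [with E=8, D=-3]  = 11
Without intervention: Z = D + 3  [with D=-3]  = 0; E = |D - Z|  [with D=-3, Z=0]  = 3; A = |E - D|  [with E=3, D=-3]  = 6.
Change = 11 − 6 = 5.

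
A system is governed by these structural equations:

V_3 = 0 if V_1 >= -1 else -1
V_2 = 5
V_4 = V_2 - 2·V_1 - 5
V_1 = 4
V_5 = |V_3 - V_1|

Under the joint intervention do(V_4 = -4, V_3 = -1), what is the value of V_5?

5

The joint intervention fixes V_4 = -4, V_3 = -1, removing each variable's own equation.
V_5 = |V_3 - V_1|  [with V_3=-1, V_1=4]  = 5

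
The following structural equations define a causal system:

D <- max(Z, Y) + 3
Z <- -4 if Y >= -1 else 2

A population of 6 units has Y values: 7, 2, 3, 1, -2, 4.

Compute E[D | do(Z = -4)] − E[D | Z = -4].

-0.9

The intervention sets Z=-4 in all 6 units regardless of Y. Recomputing D per unit gives 10, 5, 6, 4, 1, 7; average 5.5.
E[D|Z=-4] averages over only the 5 units with Z=-4 (Y = 7, 2, 3, 1, 4): D = 10, 5, 6, 4, 7, mean 6.4.
Difference = 5.5 − 6.4 = -0.9.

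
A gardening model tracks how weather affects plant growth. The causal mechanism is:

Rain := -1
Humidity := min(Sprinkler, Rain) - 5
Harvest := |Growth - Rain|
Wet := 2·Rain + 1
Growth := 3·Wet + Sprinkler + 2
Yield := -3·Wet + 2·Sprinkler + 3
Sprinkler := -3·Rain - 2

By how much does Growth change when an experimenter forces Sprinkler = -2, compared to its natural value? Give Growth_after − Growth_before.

Under do(Sprinkler=-2), the mechanism Sprinkler := -3·Rain - 2 is discarded; Sprinkler is fixed at -2.
Wet = 2·Rain + 1  [with Rain=-1]  = -1
Growth = 3·Wet + Sprinkler + 2  [with Wet=-1, Sprinkler=-2]  = -3
Without intervention: Sprinkler = -3·Rain - 2  [with Rain=-1]  = 1; Wet = 2·Rain + 1  [with Rain=-1]  = -1; Growth = 3·Wet + Sprinkler + 2  [with Wet=-1, Sprinkler=1]  = 0.
Change = -3 − 0 = -3.

-3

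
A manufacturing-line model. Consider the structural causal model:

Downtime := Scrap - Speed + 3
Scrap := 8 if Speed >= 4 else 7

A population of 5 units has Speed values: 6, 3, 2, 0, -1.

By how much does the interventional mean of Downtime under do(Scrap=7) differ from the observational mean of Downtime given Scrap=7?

do(Scrap=7) breaks Scrap's dependence on Speed. With Scrap=7 fixed, Downtime across the units is 4, 7, 8, 10, 11, mean 8.
Observing Scrap=7 restricts to units where Scrap's equation naturally yields 7: Speed ∈ {3, 2, 0, -1}. In that subpopulation Downtime = 7, 8, 10, 11, mean 9.
Difference = 8 − 9 = -1.

-1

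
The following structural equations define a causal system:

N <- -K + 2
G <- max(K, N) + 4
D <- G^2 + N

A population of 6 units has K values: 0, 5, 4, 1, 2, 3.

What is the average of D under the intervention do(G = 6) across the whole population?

The intervention sets G=6 in all 6 units regardless of K. Recomputing D per unit gives 38, 33, 34, 37, 36, 35; average 35.5.

35.5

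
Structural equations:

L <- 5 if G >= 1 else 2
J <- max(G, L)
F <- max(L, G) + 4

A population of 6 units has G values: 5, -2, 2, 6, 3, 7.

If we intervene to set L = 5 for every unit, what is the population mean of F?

9.5

Every unit gets L=5 under the intervention. F values become 9, 9, 9, 10, 9, 11; E[F|do(L=5)] = 9.5.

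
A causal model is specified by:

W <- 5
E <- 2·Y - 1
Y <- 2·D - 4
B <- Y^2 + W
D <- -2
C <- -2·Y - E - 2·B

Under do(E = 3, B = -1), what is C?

Setting E = 3, B = -1 by intervention discards those variables' equations.
Y = 2·D - 4  [with D=-2]  = -8
C = -2·Y - E - 2·B  [with Y=-8, E=3, B=-1]  = 15

15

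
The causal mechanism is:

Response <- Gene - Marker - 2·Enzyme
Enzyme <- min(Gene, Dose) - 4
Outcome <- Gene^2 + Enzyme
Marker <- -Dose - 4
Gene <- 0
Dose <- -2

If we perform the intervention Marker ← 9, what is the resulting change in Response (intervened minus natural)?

-11

Intervening sets Marker = 9 and removes its equation (Marker <- -Dose - 4).
Enzyme = min(Gene, Dose) - 4  [with Gene=0, Dose=-2]  = -6
Response = Gene - Marker - 2·Enzyme  [with Gene=0, Marker=9, Enzyme=-6]  = 3
Without intervention: Enzyme = min(Gene, Dose) - 4  [with Gene=0, Dose=-2]  = -6; Marker = -Dose - 4  [with Dose=-2]  = -2; Response = Gene - Marker - 2·Enzyme  [with Gene=0, Marker=-2, Enzyme=-6]  = 14.
Change = 3 − 14 = -11.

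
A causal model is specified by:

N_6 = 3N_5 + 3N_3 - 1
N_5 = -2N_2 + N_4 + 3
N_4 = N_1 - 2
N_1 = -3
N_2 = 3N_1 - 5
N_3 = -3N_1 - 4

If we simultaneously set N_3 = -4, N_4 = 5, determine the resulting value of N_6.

Setting N_3 = -4, N_4 = 5 by intervention discards those variables' equations.
N_2 = 3N_1 - 5  [with N_1=-3]  = -14
N_5 = -2N_2 + N_4 + 3  [with N_2=-14, N_4=5]  = 36
N_6 = 3N_5 + 3N_3 - 1  [with N_5=36, N_3=-4]  = 95

95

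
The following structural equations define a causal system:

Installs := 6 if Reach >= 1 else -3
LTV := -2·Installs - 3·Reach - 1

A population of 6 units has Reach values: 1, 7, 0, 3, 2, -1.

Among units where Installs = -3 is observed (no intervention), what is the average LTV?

Observing Installs=-3 restricts to units where Installs's equation naturally yields -3: Reach ∈ {0, -1}. In that subpopulation LTV = 5, 8, mean 6.5.

6.5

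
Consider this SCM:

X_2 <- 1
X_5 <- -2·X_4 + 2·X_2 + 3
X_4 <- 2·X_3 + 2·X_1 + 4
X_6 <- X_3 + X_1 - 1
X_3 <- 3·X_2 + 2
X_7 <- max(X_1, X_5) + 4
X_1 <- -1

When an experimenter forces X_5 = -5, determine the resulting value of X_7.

Under do(X_5=-5), the mechanism X_5 <- -2·X_4 + 2·X_2 + 3 is discarded; X_5 is fixed at -5.
X_7 = max(X_1, X_5) + 4  [with X_1=-1, X_5=-5]  = 3

3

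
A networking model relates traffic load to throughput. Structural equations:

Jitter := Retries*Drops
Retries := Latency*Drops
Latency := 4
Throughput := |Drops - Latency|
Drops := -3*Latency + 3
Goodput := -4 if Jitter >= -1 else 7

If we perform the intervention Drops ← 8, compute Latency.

Under do(Drops=8), the mechanism Drops := -3*Latency + 3 is discarded; Drops is fixed at 8.
Latency is not downstream of the intervention, so its value is determined by the original equations.

4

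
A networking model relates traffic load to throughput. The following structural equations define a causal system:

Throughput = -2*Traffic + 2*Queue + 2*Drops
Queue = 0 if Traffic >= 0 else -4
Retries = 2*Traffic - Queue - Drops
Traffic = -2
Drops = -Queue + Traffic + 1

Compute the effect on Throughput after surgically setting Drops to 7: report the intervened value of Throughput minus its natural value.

8

do(Drops=7) replaces the equation Drops = -Queue + Traffic + 1 with the constant Drops = 7.
Queue = 0 if Traffic >= 0 else -4  [with Traffic=-2]  = -4
Throughput = -2*Traffic + 2*Queue + 2*Drops  [with Traffic=-2, Queue=-4, Drops=7]  = 10
Without intervention: Queue = 0 if Traffic >= 0 else -4  [with Traffic=-2]  = -4; Drops = -Queue + Traffic + 1  [with Queue=-4, Traffic=-2]  = 3; Throughput = -2*Traffic + 2*Queue + 2*Drops  [with Traffic=-2, Queue=-4, Drops=3]  = 2.
Change = 10 − 2 = 8.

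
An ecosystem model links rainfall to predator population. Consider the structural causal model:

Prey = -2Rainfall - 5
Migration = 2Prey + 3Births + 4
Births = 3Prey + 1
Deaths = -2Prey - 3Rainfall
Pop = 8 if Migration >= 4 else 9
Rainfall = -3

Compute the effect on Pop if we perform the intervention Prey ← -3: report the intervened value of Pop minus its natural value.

1

Under do(Prey=-3), the mechanism Prey = -2Rainfall - 5 is discarded; Prey is fixed at -3.
Births = 3Prey + 1  [with Prey=-3]  = -8
Migration = 2Prey + 3Births + 4  [with Prey=-3, Births=-8]  = -26
Pop = 8 if Migration >= 4 else 9  [with Migration=-26]  = 9
Without intervention: Prey = -2Rainfall - 5  [with Rainfall=-3]  = 1; Births = 3Prey + 1  [with Prey=1]  = 4; Migration = 2Prey + 3Births + 4  [with Prey=1, Births=4]  = 18; Pop = 8 if Migration >= 4 else 9  [with Migration=18]  = 8.
Change = 9 − 8 = 1.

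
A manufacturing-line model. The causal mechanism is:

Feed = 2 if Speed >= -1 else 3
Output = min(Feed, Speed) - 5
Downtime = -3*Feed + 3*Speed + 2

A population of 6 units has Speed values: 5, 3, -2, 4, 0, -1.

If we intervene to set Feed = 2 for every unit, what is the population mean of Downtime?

Under do(Feed=2), Feed's equation is replaced by Feed=2 for every unit. Per-unit Downtime: 11, 5, -10, 8, -4, -7. Mean = 0.5.

0.5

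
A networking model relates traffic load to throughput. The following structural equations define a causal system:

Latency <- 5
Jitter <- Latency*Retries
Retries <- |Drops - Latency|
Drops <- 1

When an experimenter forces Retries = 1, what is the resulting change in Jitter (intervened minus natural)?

-15

The intervention breaks the incoming arrows to Retries: Retries <- |Drops - Latency| no longer applies, and Retries = 1.
Jitter = Latency*Retries  [with Latency=5, Retries=1]  = 5
Without intervention: Retries = |Drops - Latency|  [with Drops=1, Latency=5]  = 4; Jitter = Latency*Retries  [with Latency=5, Retries=4]  = 20.
Change = 5 − 20 = -15.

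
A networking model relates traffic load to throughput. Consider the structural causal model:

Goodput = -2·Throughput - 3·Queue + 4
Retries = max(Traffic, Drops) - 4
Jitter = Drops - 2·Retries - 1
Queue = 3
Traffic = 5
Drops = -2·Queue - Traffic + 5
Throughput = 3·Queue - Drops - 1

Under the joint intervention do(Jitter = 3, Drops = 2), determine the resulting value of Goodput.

-17

The joint intervention fixes Jitter = 3, Drops = 2, removing each variable's own equation.
Throughput = 3·Queue - Drops - 1  [with Queue=3, Drops=2]  = 6
Goodput = -2·Throughput - 3·Queue + 4  [with Throughput=6, Queue=3]  = -17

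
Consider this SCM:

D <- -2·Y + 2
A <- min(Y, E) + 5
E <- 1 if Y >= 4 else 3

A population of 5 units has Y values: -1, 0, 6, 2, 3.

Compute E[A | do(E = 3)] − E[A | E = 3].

Under do(E=3), E's equation is replaced by E=3 for every unit. Per-unit A: 4, 5, 8, 7, 8. Mean = 6.4.
Observing E=3 restricts to units where E's equation naturally yields 3: Y ∈ {-1, 0, 2, 3}. In that subpopulation A = 4, 5, 7, 8, mean 6.
Difference = 6.4 − 6 = 0.4.

0.4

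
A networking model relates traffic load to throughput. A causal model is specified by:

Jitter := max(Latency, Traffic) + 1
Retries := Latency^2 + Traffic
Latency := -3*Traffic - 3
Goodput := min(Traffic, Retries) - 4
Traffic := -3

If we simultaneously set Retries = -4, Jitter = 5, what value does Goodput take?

-8

Setting Retries = -4, Jitter = 5 by intervention discards those variables' equations.
Goodput = min(Traffic, Retries) - 4  [with Traffic=-3, Retries=-4]  = -8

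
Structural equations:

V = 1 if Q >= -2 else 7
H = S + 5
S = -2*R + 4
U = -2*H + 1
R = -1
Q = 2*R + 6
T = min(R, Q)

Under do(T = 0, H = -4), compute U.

9

Setting T = 0, H = -4 by intervention discards those variables' equations.
U = -2*H + 1  [with H=-4]  = 9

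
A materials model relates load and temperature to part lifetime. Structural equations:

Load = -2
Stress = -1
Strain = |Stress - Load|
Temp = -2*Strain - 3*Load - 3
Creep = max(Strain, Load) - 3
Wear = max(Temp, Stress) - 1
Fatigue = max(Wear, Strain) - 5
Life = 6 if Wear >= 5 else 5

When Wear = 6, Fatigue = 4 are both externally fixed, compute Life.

6

The joint intervention fixes Wear = 6, Fatigue = 4, removing each variable's own equation.
Life = 6 if Wear >= 5 else 5  [with Wear=6]  = 6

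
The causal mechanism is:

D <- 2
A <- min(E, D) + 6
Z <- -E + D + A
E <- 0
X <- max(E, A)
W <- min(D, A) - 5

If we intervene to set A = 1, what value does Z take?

The intervention breaks the incoming arrows to A: A <- min(E, D) + 6 no longer applies, and A = 1.
Z = -E + D + A  [with E=0, D=2, A=1]  = 3

3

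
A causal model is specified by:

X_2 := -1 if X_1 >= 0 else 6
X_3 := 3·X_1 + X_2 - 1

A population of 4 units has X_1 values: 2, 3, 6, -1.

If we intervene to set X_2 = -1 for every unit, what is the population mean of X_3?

5.5

Every unit gets X_2=-1 under the intervention. X_3 values become 4, 7, 16, -5; E[X_3|do(X_2=-1)] = 5.5.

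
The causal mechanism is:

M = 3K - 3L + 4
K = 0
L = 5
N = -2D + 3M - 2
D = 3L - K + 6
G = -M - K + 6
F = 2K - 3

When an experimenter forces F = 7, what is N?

Under do(F=7), the mechanism F = 2K - 3 is discarded; F is fixed at 7.
Since N is not a descendant of the intervened variable, it is unaffected.
M = 3K - 3L + 4  [with K=0, L=5]  = -11
D = 3L - K + 6  [with L=5, K=0]  = 21
N = -2D + 3M - 2  [with D=21, M=-11]  = -77

-77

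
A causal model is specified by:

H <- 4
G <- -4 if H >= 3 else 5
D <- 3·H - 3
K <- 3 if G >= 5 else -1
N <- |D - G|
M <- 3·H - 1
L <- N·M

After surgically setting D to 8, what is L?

132

The intervention breaks the incoming arrows to D: D <- 3·H - 3 no longer applies, and D = 8.
G = -4 if H >= 3 else 5  [with H=4]  = -4
N = |D - G|  [with D=8, G=-4]  = 12
M = 3·H - 1  [with H=4]  = 11
L = N·M  [with N=12, M=11]  = 132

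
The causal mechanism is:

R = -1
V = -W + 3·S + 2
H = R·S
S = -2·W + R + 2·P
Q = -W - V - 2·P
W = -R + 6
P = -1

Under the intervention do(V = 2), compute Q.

-7

The intervention breaks the incoming arrows to V: V = -W + 3·S + 2 no longer applies, and V = 2.
W = -R + 6  [with R=-1]  = 7
Q = -W - V - 2·P  [with W=7, V=2, P=-1]  = -7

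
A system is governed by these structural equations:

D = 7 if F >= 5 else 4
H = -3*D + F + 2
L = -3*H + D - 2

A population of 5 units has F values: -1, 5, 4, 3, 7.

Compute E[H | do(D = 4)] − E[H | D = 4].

1.6

do(D=4) breaks D's dependence on F. With D=4 fixed, H across the units is -11, -5, -6, -7, -3, mean -6.4.
Observing D=4 restricts to units where D's equation naturally yields 4: F ∈ {-1, 4, 3}. In that subpopulation H = -11, -6, -7, mean -8.
Difference = -6.4 − (-8) = 1.6.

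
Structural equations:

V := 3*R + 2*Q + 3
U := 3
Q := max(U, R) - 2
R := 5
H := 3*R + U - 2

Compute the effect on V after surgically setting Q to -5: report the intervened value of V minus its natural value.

-16

do(Q=-5) replaces the equation Q := max(U, R) - 2 with the constant Q = -5.
V = 3*R + 2*Q + 3  [with R=5, Q=-5]  = 8
Without intervention: Q = max(U, R) - 2  [with U=3, R=5]  = 3; V = 3*R + 2*Q + 3  [with R=5, Q=3]  = 24.
Change = 8 − 24 = -16.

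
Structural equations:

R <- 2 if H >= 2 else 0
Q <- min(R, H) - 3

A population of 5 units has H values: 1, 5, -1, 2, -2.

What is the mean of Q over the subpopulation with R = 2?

-1

Conditioning on R=2 selects the 2 unit(s) with H ∈ {5, 2}. Their Q values: -1, -1. Mean = -1.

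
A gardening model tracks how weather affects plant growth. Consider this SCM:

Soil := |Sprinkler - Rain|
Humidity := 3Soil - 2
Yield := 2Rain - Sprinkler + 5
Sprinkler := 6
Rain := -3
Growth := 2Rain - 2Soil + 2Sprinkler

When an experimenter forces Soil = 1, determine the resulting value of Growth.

The intervention breaks the incoming arrows to Soil: Soil := |Sprinkler - Rain| no longer applies, and Soil = 1.
Growth = 2Rain - 2Soil + 2Sprinkler  [with Rain=-3, Soil=1, Sprinkler=6]  = 4

4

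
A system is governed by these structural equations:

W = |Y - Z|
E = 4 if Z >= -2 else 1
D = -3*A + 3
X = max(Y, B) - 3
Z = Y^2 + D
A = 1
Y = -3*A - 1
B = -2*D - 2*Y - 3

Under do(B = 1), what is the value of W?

Intervening sets B = 1 and removes its equation (B = -2*D - 2*Y - 3).
Since W is not a descendant of the intervened variable, it is unaffected.
Y = -3*A - 1  [with A=1]  = -4
D = -3*A + 3  [with A=1]  = 0
Z = Y^2 + D  [with Y=-4, D=0]  = 16
W = |Y - Z|  [with Y=-4, Z=16]  = 20

20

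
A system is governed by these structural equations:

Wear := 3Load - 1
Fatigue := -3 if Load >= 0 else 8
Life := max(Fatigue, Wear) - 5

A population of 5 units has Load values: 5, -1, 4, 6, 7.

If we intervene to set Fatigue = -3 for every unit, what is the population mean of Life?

The intervention sets Fatigue=-3 in all 5 units regardless of Load. Recomputing Life per unit gives 9, -8, 6, 12, 15; average 6.8.

6.8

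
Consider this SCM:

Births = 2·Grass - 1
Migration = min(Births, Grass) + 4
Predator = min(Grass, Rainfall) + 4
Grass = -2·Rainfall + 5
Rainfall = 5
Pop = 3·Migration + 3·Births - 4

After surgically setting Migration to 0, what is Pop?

-37

The intervention breaks the incoming arrows to Migration: Migration = min(Births, Grass) + 4 no longer applies, and Migration = 0.
Grass = -2·Rainfall + 5  [with Rainfall=5]  = -5
Births = 2·Grass - 1  [with Grass=-5]  = -11
Pop = 3·Migration + 3·Births - 4  [with Migration=0, Births=-11]  = -37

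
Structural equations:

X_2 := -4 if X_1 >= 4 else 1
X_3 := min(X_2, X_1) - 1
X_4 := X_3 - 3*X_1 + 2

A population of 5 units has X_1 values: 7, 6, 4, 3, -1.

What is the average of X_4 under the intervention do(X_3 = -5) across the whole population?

-14.4

The intervention sets X_3=-5 in all 5 units regardless of X_1. Recomputing X_4 per unit gives -24, -21, -15, -12, 0; average -14.4.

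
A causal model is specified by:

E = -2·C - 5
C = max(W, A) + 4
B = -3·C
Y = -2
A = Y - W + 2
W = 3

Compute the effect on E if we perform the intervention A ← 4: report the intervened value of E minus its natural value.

The intervention breaks the incoming arrows to A: A = Y - W + 2 no longer applies, and A = 4.
C = max(W, A) + 4  [with W=3, A=4]  = 8
E = -2·C - 5  [with C=8]  = -21
Without intervention: A = Y - W + 2  [with Y=-2, W=3]  = -3; C = max(W, A) + 4  [with W=3, A=-3]  = 7; E = -2·C - 5  [with C=7]  = -19.
Change = -21 − (-19) = -2.

-2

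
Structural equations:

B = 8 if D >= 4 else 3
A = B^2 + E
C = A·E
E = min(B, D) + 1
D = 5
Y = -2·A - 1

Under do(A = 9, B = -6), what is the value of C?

The joint intervention fixes A = 9, B = -6, removing each variable's own equation.
E = min(B, D) + 1  [with B=-6, D=5]  = -5
C = A·E  [with A=9, E=-5]  = -45

-45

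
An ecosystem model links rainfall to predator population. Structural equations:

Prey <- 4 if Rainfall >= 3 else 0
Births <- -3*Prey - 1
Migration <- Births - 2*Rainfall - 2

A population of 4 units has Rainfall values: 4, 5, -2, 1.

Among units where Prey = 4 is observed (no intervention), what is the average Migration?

-24

E[Migration|Prey=4] averages over only the 2 units with Prey=4 (Rainfall = 4, 5): Migration = -23, -25, mean -24.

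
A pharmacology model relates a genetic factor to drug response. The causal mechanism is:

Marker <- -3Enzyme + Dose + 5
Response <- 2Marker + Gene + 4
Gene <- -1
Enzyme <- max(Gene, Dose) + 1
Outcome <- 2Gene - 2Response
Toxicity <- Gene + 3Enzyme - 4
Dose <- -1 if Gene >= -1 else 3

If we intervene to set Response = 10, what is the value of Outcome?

-22

Under do(Response=10), the mechanism Response <- 2Marker + Gene + 4 is discarded; Response is fixed at 10.
Outcome = 2Gene - 2Response  [with Gene=-1, Response=10]  = -22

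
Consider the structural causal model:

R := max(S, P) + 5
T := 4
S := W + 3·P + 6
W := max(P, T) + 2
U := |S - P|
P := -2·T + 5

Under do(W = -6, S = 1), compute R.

Setting W = -6, S = 1 by intervention discards those variables' equations.
P = -2·T + 5  [with T=4]  = -3
R = max(S, P) + 5  [with S=1, P=-3]  = 6

6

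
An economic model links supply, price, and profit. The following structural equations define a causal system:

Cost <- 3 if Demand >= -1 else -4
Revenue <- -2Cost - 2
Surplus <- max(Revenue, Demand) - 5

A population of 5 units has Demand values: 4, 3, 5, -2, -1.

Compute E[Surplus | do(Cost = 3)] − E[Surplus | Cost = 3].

The intervention sets Cost=3 in all 5 units regardless of Demand. Recomputing Surplus per unit gives -1, -2, 0, -7, -6; average -3.2.
Conditioning on Cost=3 selects the 4 unit(s) with Demand ∈ {4, 3, 5, -1}. Their Surplus values: -1, -2, 0, -6. Mean = -2.25.
Difference = -3.2 − (-2.25) = -0.95.

-0.95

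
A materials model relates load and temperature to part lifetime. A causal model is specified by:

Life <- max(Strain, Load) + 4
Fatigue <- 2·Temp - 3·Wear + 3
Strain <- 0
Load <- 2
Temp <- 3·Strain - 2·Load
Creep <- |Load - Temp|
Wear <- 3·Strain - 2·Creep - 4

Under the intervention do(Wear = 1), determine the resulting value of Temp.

do(Wear=1) replaces the equation Wear <- 3·Strain - 2·Creep - 4 with the constant Wear = 1.
Temp is not downstream of the intervention, so its value is determined by the original equations.
Temp = 3·Strain - 2·Load  [with Strain=0, Load=2]  = -4

-4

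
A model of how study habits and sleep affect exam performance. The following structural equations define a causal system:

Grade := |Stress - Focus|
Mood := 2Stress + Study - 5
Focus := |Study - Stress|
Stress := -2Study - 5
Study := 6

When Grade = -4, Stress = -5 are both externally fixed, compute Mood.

Setting Grade = -4, Stress = -5 by intervention discards those variables' equations.
Mood = 2Stress + Study - 5  [with Stress=-5, Study=6]  = -9

-9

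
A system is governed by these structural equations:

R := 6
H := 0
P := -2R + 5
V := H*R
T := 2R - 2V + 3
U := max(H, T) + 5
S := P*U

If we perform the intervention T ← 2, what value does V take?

0

The intervention breaks the incoming arrows to T: T := 2R - 2V + 3 no longer applies, and T = 2.
Since V is not a descendant of the intervened variable, it is unaffected.
V = H*R  [with H=0, R=6]  = 0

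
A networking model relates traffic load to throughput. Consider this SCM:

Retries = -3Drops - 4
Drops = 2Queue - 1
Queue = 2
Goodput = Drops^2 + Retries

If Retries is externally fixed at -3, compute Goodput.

The intervention breaks the incoming arrows to Retries: Retries = -3Drops - 4 no longer applies, and Retries = -3.
Drops = 2Queue - 1  [with Queue=2]  = 3
Goodput = Drops^2 + Retries  [with Drops=3, Retries=-3]  = 6

6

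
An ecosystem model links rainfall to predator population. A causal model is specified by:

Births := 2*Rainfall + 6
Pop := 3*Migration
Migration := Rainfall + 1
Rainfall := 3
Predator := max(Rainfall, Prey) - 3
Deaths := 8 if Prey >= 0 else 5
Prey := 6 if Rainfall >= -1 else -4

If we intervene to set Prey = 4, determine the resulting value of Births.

12

Under do(Prey=4), the mechanism Prey := 6 if Rainfall >= -1 else -4 is discarded; Prey is fixed at 4.
Since Births is not a descendant of the intervened variable, it is unaffected.
Births = 2*Rainfall + 6  [with Rainfall=3]  = 12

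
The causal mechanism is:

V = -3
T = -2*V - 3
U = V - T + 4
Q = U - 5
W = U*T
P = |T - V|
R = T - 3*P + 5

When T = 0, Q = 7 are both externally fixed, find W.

0

Setting T = 0, Q = 7 by intervention discards those variables' equations.
U = V - T + 4  [with V=-3, T=0]  = 1
W = U*T  [with U=1, T=0]  = 0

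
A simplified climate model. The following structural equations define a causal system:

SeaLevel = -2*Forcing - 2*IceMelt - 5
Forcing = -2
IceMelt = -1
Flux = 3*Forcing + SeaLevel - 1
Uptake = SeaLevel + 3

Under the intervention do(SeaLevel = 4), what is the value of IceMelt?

-1

Under do(SeaLevel=4), the mechanism SeaLevel = -2*Forcing - 2*IceMelt - 5 is discarded; SeaLevel is fixed at 4.
Since IceMelt is not a descendant of the intervened variable, it is unaffected.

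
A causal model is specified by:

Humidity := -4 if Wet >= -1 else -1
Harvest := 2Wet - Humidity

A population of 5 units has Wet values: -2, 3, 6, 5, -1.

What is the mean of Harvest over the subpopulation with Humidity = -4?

10.5

E[Harvest|Humidity=-4] averages over only the 4 units with Humidity=-4 (Wet = 3, 6, 5, -1): Harvest = 10, 16, 14, 2, mean 10.5.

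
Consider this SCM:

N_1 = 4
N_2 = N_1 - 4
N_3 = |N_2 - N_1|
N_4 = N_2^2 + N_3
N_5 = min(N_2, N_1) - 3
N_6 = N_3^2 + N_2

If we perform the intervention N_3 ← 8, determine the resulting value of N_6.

64

The intervention breaks the incoming arrows to N_3: N_3 = |N_2 - N_1| no longer applies, and N_3 = 8.
N_2 = N_1 - 4  [with N_1=4]  = 0
N_6 = N_3^2 + N_2  [with N_3=8, N_2=0]  = 64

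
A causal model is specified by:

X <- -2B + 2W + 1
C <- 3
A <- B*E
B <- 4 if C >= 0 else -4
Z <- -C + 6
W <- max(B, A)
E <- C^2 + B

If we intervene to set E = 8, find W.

Under do(E=8), the mechanism E <- C^2 + B is discarded; E is fixed at 8.
B = 4 if C >= 0 else -4  [with C=3]  = 4
A = B*E  [with B=4, E=8]  = 32
W = max(B, A)  [with B=4, A=32]  = 32

32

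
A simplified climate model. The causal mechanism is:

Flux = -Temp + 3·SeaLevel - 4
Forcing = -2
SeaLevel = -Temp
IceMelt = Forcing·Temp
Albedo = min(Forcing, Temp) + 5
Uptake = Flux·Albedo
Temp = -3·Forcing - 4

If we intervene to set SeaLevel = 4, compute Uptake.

18

Under do(SeaLevel=4), the mechanism SeaLevel = -Temp is discarded; SeaLevel is fixed at 4.
Temp = -3·Forcing - 4  [with Forcing=-2]  = 2
Albedo = min(Forcing, Temp) + 5  [with Forcing=-2, Temp=2]  = 3
Flux = -Temp + 3·SeaLevel - 4  [with Temp=2, SeaLevel=4]  = 6
Uptake = Flux·Albedo  [with Flux=6, Albedo=3]  = 18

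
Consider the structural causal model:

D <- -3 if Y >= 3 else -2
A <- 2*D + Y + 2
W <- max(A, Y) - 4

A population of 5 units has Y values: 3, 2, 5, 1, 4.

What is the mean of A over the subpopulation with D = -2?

E[A|D=-2] averages over only the 2 units with D=-2 (Y = 2, 1): A = 0, -1, mean -0.5.

-0.5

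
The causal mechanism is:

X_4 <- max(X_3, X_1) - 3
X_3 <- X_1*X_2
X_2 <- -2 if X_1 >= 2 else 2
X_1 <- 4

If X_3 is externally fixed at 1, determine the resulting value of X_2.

-2

Under do(X_3=1), the mechanism X_3 <- X_1*X_2 is discarded; X_3 is fixed at 1.
Since X_2 is not a descendant of the intervened variable, it is unaffected.
X_2 = -2 if X_1 >= 2 else 2  [with X_1=4]  = -2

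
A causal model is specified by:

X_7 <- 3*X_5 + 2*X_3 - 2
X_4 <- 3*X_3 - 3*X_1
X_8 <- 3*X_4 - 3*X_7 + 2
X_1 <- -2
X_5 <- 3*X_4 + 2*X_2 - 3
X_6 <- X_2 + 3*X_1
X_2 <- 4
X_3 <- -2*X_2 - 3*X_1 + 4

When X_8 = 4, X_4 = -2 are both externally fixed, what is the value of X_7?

Under do(X_8 = 4, X_4 = -2), each intervened variable's structural equation is replaced by its fixed value.
X_3 = -2*X_2 - 3*X_1 + 4  [with X_2=4, X_1=-2]  = 2
X_5 = 3*X_4 + 2*X_2 - 3  [with X_4=-2, X_2=4]  = -1
X_7 = 3*X_5 + 2*X_3 - 2  [with X_5=-1, X_3=2]  = -1

-1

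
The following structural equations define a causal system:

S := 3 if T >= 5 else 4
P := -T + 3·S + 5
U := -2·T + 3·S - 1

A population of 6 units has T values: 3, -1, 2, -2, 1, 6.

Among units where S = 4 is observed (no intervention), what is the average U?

E[U|S=4] averages over only the 5 units with S=4 (T = 3, -1, 2, -2, 1): U = 5, 13, 7, 15, 9, mean 9.8.

9.8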